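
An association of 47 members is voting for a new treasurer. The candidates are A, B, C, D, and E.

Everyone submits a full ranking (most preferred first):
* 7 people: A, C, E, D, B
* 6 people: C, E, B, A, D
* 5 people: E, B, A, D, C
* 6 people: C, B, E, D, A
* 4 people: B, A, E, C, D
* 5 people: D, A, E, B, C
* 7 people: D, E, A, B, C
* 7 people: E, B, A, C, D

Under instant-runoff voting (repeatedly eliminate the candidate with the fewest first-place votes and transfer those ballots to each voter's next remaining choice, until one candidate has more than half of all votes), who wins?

E

Round 1: A 7, B 4, C 12, D 12, E 12. B eliminated.
Round 2: A 11, C 12, D 12, E 12. A eliminated.
Round 3: C 19, D 12, E 16. D eliminated.
Round 4: C 19, E 28. E has a majority (≥24).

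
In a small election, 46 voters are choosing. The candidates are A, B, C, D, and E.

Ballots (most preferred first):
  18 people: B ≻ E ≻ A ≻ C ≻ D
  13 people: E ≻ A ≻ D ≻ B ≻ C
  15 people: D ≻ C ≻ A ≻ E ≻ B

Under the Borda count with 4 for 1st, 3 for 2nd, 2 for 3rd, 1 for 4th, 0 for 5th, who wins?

E

A: 18×2 + 13×3 + 15×2 = 105
B: 18×4 + 13×1 + 15×0 = 85
C: 18×1 + 13×0 + 15×3 = 63
D: 18×0 + 13×2 + 15×4 = 86
E: 18×3 + 13×4 + 15×1 = 121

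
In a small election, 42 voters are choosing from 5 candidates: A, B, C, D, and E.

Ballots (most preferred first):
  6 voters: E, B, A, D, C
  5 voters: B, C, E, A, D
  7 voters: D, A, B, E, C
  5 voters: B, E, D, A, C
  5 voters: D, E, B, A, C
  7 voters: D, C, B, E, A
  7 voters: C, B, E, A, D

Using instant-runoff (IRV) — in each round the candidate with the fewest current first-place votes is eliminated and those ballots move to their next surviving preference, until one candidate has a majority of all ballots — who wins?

Round 1: A 0, B 10, C 7, D 19, E 6. A eliminated.
Round 2: B 10, C 7, D 19, E 6. E eliminated.
Round 3: B 16, C 7, D 19. C eliminated.
Round 4: B 23, D 19. B has a majority (≥22).

B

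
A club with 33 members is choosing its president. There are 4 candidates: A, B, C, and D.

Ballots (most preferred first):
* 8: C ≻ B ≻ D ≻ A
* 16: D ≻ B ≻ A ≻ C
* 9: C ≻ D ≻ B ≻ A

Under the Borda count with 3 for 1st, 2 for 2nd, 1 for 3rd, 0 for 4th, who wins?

A: 8×0 + 16×1 + 9×0 = 16
B: 8×2 + 16×2 + 9×1 = 57
C: 8×3 + 16×0 + 9×3 = 51
D: 8×1 + 16×3 + 9×2 = 74

D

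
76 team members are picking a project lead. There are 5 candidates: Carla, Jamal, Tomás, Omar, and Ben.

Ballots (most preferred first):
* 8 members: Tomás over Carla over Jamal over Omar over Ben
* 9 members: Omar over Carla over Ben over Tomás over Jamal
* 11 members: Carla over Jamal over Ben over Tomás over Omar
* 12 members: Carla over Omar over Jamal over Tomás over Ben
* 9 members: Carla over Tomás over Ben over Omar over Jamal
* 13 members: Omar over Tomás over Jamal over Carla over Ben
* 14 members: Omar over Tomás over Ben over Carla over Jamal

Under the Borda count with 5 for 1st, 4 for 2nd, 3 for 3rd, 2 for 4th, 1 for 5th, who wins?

Carla

Carla: 8×4 + 9×4 + 11×5 + 12×5 + 9×5 + 13×2 + 14×2 = 282
Jamal: 8×3 + 9×1 + 11×4 + 12×3 + 9×1 + 13×3 + 14×1 = 175
Tomás: 8×5 + 9×2 + 11×2 + 12×2 + 9×4 + 13×4 + 14×4 = 248
Omar: 8×2 + 9×5 + 11×1 + 12×4 + 9×2 + 13×5 + 14×5 = 273
Ben: 8×1 + 9×3 + 11×3 + 12×1 + 9×3 + 13×1 + 14×3 = 162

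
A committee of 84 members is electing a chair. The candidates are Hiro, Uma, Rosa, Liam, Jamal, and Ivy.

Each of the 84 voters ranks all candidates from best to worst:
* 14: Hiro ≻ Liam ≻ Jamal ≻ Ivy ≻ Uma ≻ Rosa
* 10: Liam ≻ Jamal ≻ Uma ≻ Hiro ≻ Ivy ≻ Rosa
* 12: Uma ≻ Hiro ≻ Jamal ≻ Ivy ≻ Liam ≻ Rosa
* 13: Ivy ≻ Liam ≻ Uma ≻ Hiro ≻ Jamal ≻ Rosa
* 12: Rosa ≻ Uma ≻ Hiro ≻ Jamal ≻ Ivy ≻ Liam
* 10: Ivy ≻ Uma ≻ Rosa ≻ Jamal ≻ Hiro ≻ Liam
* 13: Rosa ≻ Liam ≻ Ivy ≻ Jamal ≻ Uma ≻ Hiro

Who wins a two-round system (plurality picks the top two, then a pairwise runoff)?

Round 1 first-place votes: Hiro 14, Uma 12, Rosa 25, Liam 10, Jamal 0, Ivy 23. Rosa and Ivy advance.
Runoff: Rosa is ranked above Ivy on 25 ballots, Ivy above Rosa on 59.

Ivy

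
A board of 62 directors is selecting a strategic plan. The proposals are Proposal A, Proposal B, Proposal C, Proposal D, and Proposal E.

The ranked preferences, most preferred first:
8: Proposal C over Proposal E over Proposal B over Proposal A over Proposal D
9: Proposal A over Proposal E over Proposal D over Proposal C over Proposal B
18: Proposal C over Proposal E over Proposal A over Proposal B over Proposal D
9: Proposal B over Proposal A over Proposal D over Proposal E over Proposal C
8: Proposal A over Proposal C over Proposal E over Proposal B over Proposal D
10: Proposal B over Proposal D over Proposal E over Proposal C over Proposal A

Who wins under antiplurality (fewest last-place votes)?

Proposal E

Last-place votes: Proposal A 10, Proposal B 9, Proposal C 9, Proposal D 34, Proposal E 0.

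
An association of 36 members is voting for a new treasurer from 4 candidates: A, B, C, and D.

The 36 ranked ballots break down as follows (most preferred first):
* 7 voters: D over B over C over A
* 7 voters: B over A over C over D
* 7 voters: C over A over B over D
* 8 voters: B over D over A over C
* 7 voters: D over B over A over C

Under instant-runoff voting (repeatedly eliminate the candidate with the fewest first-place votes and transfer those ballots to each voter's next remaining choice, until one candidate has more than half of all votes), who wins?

B

Round 1: A 0, B 15, C 7, D 14. A eliminated.
Round 2: B 15, C 7, D 14. C eliminated.
Round 3: B 22, D 14. B has a majority (≥19).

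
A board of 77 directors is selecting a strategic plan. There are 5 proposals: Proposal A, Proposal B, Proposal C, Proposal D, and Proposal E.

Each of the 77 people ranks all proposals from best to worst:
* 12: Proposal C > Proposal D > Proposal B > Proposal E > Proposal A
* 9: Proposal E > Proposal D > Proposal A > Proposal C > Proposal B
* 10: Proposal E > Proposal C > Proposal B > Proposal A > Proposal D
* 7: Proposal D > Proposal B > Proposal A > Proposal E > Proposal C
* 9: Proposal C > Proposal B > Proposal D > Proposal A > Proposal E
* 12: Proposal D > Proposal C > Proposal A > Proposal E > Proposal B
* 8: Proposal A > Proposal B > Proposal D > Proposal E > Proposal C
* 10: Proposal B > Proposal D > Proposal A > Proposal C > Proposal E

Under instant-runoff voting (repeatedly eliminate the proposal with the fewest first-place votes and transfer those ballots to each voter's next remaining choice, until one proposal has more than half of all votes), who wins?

Proposal D

Round 1: Proposal A 8, Proposal B 10, Proposal C 21, Proposal D 19, Proposal E 19. Proposal A eliminated.
Round 2: Proposal B 18, Proposal C 21, Proposal D 19, Proposal E 19. Proposal B eliminated.
Round 3: Proposal C 21, Proposal D 37, Proposal E 19. Proposal E eliminated.
Round 4: Proposal C 31, Proposal D 46. Proposal D has a majority (≥39).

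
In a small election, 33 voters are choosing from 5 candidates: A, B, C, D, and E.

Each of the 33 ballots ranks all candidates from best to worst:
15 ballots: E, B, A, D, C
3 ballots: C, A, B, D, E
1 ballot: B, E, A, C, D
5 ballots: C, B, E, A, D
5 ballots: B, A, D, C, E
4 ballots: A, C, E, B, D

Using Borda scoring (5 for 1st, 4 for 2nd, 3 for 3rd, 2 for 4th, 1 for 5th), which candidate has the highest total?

B

A: 15×3 + 3×4 + 1×3 + 5×2 + 5×4 + 4×5 = 110
B: 15×4 + 3×3 + 1×5 + 5×4 + 5×5 + 4×2 = 127
C: 15×1 + 3×5 + 1×2 + 5×5 + 5×2 + 4×4 = 83
D: 15×2 + 3×2 + 1×1 + 5×1 + 5×3 + 4×1 = 61
E: 15×5 + 3×1 + 1×4 + 5×3 + 5×1 + 4×3 = 114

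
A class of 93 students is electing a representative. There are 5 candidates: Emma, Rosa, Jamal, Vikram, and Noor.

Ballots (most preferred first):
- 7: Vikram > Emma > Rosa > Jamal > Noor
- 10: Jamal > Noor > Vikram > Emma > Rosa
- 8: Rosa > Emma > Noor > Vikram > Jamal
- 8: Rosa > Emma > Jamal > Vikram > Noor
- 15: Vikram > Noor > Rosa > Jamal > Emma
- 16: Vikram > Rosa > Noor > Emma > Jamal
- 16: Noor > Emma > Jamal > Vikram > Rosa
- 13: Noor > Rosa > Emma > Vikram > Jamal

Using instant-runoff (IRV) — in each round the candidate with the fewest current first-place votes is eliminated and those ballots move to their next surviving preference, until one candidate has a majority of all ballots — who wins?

Noor

Round 1: Emma 0, Rosa 16, Jamal 10, Vikram 38, Noor 29. Emma eliminated.
Round 2: Rosa 16, Jamal 10, Vikram 38, Noor 29. Jamal eliminated.
Round 3: Rosa 16, Vikram 38, Noor 39. Rosa eliminated.
Round 4: Vikram 46, Noor 47. Noor has a majority (≥47).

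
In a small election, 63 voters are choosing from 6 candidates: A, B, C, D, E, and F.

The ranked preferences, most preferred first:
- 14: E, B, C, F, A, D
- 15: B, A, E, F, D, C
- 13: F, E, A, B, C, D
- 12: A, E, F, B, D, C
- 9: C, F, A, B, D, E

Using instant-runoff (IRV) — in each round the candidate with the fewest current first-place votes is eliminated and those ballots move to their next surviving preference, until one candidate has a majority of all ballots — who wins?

Round 1: A 12, B 15, C 9, D 0, E 14, F 13. D eliminated.
Round 2: A 12, B 15, C 9, E 14, F 13. C eliminated.
Round 3: A 12, B 15, E 14, F 22. A eliminated.
Round 4: B 15, E 26, F 22. B eliminated.
Round 5: E 41, F 22. E has a majority (≥32).

E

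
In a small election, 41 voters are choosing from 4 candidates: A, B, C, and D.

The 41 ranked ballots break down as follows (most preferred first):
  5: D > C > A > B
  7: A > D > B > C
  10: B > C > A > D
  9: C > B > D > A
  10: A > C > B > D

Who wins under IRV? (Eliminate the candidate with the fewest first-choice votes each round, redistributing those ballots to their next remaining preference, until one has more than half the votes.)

Round 1: A 17, B 10, C 9, D 5. D eliminated.
Round 2: A 17, B 10, C 14. B eliminated.
Round 3: A 17, C 24. C has a majority (≥21).

C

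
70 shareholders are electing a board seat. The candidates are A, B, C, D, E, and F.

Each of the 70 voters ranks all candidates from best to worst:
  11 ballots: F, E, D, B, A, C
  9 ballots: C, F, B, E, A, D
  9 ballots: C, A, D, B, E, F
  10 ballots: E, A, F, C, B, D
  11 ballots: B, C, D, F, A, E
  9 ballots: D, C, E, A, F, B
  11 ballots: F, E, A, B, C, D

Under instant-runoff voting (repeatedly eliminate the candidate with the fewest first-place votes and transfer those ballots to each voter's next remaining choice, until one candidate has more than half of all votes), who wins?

C

Round 1: A 0, B 11, C 18, D 9, E 10, F 22. A eliminated.
Round 2: B 11, C 18, D 9, E 10, F 22. D eliminated.
Round 3: B 11, C 27, E 10, F 22. E eliminated.
Round 4: B 11, C 27, F 32. B eliminated.
Round 5: C 38, F 32. C has a majority (≥36).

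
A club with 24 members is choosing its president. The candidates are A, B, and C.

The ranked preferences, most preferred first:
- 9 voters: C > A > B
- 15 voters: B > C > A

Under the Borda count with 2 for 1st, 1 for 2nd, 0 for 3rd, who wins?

C

A: 9×1 + 15×0 = 9
B: 9×0 + 15×2 = 30
C: 9×2 + 15×1 = 33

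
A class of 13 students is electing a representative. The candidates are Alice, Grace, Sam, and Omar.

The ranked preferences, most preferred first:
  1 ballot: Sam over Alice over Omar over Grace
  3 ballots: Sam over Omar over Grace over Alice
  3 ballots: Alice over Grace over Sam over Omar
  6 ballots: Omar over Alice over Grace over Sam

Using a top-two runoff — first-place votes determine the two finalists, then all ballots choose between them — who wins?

Sam

Round 1 first-place votes: Alice 3, Grace 0, Sam 4, Omar 6. Omar and Sam advance.
Runoff: Omar is ranked above Sam on 6 ballots, Sam above Omar on 7.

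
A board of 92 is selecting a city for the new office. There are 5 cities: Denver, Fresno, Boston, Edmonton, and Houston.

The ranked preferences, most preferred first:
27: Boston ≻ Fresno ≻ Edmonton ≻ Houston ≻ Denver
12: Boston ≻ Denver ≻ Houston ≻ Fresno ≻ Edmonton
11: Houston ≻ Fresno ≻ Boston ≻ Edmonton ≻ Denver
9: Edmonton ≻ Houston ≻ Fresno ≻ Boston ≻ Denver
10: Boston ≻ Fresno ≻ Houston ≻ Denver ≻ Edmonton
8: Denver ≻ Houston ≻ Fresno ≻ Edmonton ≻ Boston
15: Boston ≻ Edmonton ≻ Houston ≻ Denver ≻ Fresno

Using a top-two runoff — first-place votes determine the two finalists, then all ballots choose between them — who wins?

Round 1 first-place votes: Denver 8, Fresno 0, Boston 64, Edmonton 9, Houston 11. Boston and Houston advance.
Runoff: Boston is ranked above Houston on 64 ballots, Houston above Boston on 28.

Boston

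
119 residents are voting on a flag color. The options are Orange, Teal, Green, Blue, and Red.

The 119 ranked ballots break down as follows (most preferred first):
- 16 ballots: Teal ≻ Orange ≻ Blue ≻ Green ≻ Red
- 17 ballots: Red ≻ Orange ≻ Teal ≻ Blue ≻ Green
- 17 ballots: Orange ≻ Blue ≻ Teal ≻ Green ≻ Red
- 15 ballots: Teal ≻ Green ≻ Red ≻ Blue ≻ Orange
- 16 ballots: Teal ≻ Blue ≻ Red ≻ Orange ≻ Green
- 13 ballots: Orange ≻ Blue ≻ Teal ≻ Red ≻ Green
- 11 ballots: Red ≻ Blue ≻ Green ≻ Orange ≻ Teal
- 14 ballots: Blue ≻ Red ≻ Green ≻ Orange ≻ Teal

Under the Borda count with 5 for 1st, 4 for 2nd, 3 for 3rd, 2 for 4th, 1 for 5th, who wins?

Orange: 16×4 + 17×4 + 17×5 + 15×1 + 16×2 + 13×5 + 11×2 + 14×2 = 379
Teal: 16×5 + 17×3 + 17×3 + 15×5 + 16×5 + 13×3 + 11×1 + 14×1 = 401
Green: 16×2 + 17×1 + 17×2 + 15×4 + 16×1 + 13×1 + 11×3 + 14×3 = 247
Blue: 16×3 + 17×2 + 17×4 + 15×2 + 16×4 + 13×4 + 11×4 + 14×5 = 410
Red: 16×1 + 17×5 + 17×1 + 15×3 + 16×3 + 13×2 + 11×5 + 14×4 = 348

Blue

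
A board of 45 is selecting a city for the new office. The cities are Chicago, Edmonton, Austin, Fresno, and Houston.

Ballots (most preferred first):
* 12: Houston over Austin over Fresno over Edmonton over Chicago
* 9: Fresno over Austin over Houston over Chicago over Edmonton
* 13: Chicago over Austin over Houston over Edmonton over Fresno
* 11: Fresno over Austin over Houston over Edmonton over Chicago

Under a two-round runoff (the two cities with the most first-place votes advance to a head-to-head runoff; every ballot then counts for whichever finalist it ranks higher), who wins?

Fresno

Round 1 first-place votes: Chicago 13, Edmonton 0, Austin 0, Fresno 20, Houston 12. Fresno and Chicago advance.
Runoff: Fresno is ranked above Chicago on 32 ballots, Chicago above Fresno on 13.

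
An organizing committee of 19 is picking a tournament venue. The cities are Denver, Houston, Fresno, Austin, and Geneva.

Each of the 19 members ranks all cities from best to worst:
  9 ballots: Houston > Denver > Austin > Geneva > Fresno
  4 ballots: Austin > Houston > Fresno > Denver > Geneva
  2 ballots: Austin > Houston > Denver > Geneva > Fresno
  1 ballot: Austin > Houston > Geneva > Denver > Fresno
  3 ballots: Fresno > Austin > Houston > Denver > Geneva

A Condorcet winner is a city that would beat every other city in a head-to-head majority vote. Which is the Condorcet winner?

Austin

Austin vs Denver: 10–9
Austin vs Houston: 10–9
Austin vs Fresno: 16–3
Austin vs Geneva: 19–0
Austin beats every other city.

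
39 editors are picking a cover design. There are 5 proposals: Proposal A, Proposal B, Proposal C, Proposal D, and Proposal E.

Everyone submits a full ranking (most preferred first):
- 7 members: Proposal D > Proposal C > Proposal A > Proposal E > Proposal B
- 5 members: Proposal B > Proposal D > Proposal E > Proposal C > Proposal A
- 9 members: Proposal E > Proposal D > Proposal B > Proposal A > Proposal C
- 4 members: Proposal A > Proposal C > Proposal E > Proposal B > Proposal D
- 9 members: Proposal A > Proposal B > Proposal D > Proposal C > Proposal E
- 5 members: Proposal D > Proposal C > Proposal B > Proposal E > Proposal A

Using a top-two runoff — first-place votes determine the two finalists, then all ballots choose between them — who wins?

Proposal D

Round 1 first-place votes: Proposal A 13, Proposal B 5, Proposal C 0, Proposal D 12, Proposal E 9. Proposal A and Proposal D advance.
Runoff: Proposal A is ranked above Proposal D on 13 ballots, Proposal D above Proposal A on 26.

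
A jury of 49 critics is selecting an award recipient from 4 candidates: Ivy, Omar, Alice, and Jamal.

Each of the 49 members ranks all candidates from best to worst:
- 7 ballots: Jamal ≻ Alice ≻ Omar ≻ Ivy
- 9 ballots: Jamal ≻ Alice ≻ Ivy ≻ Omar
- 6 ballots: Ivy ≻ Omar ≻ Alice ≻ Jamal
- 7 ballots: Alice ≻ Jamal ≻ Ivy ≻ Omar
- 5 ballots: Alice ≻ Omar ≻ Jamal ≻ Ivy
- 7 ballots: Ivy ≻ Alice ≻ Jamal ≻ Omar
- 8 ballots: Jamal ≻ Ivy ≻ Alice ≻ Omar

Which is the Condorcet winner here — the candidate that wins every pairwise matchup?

Alice

Alice vs Ivy: 28–21
Alice vs Omar: 43–6
Alice vs Jamal: 25–24
Alice beats every other candidate.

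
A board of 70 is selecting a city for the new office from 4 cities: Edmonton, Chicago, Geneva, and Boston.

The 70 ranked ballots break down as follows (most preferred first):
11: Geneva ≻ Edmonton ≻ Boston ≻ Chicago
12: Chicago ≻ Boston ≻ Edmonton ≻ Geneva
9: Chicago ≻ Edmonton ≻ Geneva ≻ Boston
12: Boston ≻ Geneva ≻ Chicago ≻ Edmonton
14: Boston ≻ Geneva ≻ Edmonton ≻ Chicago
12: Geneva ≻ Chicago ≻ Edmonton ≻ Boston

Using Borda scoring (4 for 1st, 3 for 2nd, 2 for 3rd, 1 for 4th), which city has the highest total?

Edmonton: 11×3 + 12×2 + 9×3 + 12×1 + 14×2 + 12×2 = 148
Chicago: 11×1 + 12×4 + 9×4 + 12×2 + 14×1 + 12×3 = 169
Geneva: 11×4 + 12×1 + 9×2 + 12×3 + 14×3 + 12×4 = 200
Boston: 11×2 + 12×3 + 9×1 + 12×4 + 14×4 + 12×1 = 183

Geneva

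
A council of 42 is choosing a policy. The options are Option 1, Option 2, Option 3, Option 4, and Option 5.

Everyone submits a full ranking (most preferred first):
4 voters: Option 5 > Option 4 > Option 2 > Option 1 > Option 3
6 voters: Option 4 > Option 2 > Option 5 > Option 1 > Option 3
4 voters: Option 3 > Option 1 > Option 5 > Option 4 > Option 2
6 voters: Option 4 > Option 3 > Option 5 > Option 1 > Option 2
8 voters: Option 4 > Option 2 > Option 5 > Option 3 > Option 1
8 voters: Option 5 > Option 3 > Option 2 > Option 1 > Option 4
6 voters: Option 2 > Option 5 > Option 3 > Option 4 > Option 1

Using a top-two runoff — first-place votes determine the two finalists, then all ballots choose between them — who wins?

Option 5

Round 1 first-place votes: Option 1 0, Option 2 6, Option 3 4, Option 4 20, Option 5 12. Option 4 and Option 5 advance.
Runoff: Option 4 is ranked above Option 5 on 20 ballots, Option 5 above Option 4 on 22.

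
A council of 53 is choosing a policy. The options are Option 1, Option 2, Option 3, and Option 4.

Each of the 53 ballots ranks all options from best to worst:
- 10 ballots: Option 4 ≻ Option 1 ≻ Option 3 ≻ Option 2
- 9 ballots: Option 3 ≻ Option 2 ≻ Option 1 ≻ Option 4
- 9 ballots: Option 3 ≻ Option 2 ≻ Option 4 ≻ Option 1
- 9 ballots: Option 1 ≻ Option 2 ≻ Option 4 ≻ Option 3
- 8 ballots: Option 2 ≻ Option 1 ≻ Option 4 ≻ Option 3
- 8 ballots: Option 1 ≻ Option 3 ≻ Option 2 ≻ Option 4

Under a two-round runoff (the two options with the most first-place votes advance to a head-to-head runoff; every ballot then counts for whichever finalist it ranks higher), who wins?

Round 1 first-place votes: Option 1 17, Option 2 8, Option 3 18, Option 4 10. Option 3 and Option 1 advance.
Runoff: Option 3 is ranked above Option 1 on 18 ballots, Option 1 above Option 3 on 35.

Option 1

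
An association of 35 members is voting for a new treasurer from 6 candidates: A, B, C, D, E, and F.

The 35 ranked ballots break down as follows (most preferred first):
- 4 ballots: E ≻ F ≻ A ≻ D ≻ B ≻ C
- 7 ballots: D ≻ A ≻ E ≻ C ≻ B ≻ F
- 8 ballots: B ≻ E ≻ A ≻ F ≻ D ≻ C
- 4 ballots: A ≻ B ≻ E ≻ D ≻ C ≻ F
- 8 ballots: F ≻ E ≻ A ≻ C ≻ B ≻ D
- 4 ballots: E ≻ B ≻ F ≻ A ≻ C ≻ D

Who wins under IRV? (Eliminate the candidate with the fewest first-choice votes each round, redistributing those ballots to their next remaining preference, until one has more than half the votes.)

E

Round 1: A 4, B 8, C 0, D 7, E 8, F 8. C eliminated.
Round 2: A 4, B 8, D 7, E 8, F 8. A eliminated.
Round 3: B 12, D 7, E 8, F 8. D eliminated.
Round 4: B 12, E 15, F 8. F eliminated.
Round 5: B 12, E 23. E has a majority (≥18).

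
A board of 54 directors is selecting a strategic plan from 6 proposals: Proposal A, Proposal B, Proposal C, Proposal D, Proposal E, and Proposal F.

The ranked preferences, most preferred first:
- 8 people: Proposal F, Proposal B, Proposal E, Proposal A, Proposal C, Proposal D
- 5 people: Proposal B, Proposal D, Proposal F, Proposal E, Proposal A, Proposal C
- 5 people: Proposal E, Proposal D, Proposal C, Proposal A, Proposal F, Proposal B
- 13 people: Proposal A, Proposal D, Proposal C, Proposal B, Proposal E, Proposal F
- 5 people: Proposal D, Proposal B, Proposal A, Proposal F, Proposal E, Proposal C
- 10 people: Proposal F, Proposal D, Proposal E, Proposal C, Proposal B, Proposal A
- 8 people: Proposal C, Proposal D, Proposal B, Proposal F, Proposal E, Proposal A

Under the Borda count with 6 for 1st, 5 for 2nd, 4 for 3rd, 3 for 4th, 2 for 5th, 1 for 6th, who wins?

Proposal A: 8×3 + 5×2 + 5×3 + 13×6 + 5×4 + 10×1 + 8×1 = 165
Proposal B: 8×5 + 5×6 + 5×1 + 13×3 + 5×5 + 10×2 + 8×4 = 191
Proposal C: 8×2 + 5×1 + 5×4 + 13×4 + 5×1 + 10×3 + 8×6 = 176
Proposal D: 8×1 + 5×5 + 5×5 + 13×5 + 5×6 + 10×5 + 8×5 = 243
Proposal E: 8×4 + 5×3 + 5×6 + 13×2 + 5×2 + 10×4 + 8×2 = 169
Proposal F: 8×6 + 5×4 + 5×2 + 13×1 + 5×3 + 10×6 + 8×3 = 190

Proposal D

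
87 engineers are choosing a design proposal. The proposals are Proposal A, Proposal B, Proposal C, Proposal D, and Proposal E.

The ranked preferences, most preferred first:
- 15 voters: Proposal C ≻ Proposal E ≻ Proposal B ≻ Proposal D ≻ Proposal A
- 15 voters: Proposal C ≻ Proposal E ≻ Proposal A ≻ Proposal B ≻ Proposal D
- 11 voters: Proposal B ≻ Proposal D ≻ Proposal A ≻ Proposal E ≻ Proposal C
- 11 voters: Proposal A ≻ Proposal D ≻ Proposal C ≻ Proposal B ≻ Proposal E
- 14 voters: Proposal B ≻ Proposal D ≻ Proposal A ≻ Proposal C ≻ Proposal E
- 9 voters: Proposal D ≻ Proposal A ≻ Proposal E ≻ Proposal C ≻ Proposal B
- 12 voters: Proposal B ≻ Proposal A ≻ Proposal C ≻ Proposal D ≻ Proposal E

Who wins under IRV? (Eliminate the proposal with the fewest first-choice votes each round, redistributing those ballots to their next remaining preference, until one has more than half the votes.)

Round 1: Proposal A 11, Proposal B 37, Proposal C 30, Proposal D 9, Proposal E 0. Proposal E eliminated.
Round 2: Proposal A 11, Proposal B 37, Proposal C 30, Proposal D 9. Proposal D eliminated.
Round 3: Proposal A 20, Proposal B 37, Proposal C 30. Proposal A eliminated.
Round 4: Proposal B 37, Proposal C 50. Proposal C has a majority (≥44).

Proposal C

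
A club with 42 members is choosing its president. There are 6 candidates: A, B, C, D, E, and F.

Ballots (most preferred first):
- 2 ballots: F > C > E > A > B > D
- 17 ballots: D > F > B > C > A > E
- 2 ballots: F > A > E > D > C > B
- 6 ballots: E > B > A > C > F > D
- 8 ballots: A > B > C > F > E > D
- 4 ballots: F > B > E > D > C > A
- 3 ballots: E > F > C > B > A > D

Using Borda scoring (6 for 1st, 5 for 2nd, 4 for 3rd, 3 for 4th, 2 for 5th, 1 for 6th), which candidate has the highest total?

F

A: 2×3 + 17×2 + 2×5 + 6×4 + 8×6 + 4×1 + 3×2 = 132
B: 2×2 + 17×4 + 2×1 + 6×5 + 8×5 + 4×5 + 3×3 = 173
C: 2×5 + 17×3 + 2×2 + 6×3 + 8×4 + 4×2 + 3×4 = 135
D: 2×1 + 17×6 + 2×3 + 6×1 + 8×1 + 4×3 + 3×1 = 139
E: 2×4 + 17×1 + 2×4 + 6×6 + 8×2 + 4×4 + 3×6 = 119
F: 2×6 + 17×5 + 2×6 + 6×2 + 8×3 + 4×6 + 3×5 = 184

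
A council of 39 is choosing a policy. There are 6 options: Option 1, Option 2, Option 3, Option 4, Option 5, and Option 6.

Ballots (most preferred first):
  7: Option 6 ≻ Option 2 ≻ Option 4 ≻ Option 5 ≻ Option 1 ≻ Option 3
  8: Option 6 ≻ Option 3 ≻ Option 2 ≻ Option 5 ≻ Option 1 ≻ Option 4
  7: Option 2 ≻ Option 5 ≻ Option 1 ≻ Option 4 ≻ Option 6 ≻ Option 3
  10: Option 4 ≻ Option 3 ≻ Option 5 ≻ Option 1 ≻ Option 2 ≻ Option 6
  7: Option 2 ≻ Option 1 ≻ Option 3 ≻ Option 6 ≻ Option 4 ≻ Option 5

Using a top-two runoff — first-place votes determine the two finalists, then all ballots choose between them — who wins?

Option 2

Round 1 first-place votes: Option 1 0, Option 2 14, Option 3 0, Option 4 10, Option 5 0, Option 6 15. Option 6 and Option 2 advance.
Runoff: Option 6 is ranked above Option 2 on 15 ballots, Option 2 above Option 6 on 24.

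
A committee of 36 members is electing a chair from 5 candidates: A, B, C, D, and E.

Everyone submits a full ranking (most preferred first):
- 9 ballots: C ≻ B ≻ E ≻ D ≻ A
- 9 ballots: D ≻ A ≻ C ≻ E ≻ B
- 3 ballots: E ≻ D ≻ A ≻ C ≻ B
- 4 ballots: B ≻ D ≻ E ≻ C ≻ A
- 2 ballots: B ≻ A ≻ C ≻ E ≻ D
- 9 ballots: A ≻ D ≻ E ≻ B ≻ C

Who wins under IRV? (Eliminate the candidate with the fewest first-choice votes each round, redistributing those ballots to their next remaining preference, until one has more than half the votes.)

D

Round 1: A 9, B 6, C 9, D 9, E 3. E eliminated.
Round 2: A 9, B 6, C 9, D 12. B eliminated.
Round 3: A 11, C 9, D 16. C eliminated.
Round 4: A 11, D 25. D has a majority (≥19).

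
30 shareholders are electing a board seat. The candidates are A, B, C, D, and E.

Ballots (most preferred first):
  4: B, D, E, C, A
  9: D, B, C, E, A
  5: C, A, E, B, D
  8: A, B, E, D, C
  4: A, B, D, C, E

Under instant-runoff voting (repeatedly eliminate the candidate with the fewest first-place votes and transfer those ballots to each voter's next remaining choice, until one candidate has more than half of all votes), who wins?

A

Round 1: A 12, B 4, C 5, D 9, E 0. E eliminated.
Round 2: A 12, B 4, C 5, D 9. B eliminated.
Round 3: A 12, C 5, D 13. C eliminated.
Round 4: A 17, D 13. A has a majority (≥16).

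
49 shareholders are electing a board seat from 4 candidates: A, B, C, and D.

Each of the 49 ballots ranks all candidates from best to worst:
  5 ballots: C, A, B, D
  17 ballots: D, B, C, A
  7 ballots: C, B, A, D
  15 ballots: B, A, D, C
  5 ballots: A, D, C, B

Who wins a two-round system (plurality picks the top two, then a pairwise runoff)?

B

Round 1 first-place votes: A 5, B 15, C 12, D 17. D and B advance.
Runoff: D is ranked above B on 22 ballots, B above D on 27.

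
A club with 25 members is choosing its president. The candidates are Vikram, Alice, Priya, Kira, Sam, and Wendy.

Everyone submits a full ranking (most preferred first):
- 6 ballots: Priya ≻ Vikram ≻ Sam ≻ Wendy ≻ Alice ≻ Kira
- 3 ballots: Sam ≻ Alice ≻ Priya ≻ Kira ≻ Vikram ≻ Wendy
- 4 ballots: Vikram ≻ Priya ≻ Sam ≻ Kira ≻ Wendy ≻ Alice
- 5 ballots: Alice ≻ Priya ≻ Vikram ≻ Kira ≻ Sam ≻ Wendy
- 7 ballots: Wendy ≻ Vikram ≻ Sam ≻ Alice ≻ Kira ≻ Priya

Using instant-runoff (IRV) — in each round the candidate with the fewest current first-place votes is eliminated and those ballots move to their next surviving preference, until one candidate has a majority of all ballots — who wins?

Round 1: Vikram 4, Alice 5, Priya 6, Kira 0, Sam 3, Wendy 7. Kira eliminated.
Round 2: Vikram 4, Alice 5, Priya 6, Sam 3, Wendy 7. Sam eliminated.
Round 3: Vikram 4, Alice 8, Priya 6, Wendy 7. Vikram eliminated.
Round 4: Alice 8, Priya 10, Wendy 7. Wendy eliminated.
Round 5: Alice 15, Priya 10. Alice has a majority (≥13).

Alice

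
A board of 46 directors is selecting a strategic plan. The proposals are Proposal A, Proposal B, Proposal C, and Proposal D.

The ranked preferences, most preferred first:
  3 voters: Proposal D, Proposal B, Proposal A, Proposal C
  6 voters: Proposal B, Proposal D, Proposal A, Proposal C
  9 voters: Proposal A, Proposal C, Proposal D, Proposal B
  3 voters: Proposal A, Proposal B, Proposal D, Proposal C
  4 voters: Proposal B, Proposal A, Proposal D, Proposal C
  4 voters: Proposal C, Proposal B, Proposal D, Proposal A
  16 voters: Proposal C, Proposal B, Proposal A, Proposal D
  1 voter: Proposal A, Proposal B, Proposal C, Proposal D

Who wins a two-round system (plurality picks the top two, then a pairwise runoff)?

Round 1 first-place votes: Proposal A 13, Proposal B 10, Proposal C 20, Proposal D 3. Proposal C and Proposal A advance.
Runoff: Proposal C is ranked above Proposal A on 20 ballots, Proposal A above Proposal C on 26.

Proposal A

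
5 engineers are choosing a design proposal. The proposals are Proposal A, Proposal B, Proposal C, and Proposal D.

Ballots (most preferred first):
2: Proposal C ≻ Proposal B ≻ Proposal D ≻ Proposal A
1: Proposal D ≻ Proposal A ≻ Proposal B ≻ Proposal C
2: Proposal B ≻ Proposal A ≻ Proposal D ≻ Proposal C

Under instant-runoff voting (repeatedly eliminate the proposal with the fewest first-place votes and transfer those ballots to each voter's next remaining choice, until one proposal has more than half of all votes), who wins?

Round 1: Proposal A 0, Proposal B 2, Proposal C 2, Proposal D 1. Proposal A eliminated.
Round 2: Proposal B 2, Proposal C 2, Proposal D 1. Proposal D eliminated.
Round 3: Proposal B 3, Proposal C 2. Proposal B has a majority (≥3).

Proposal B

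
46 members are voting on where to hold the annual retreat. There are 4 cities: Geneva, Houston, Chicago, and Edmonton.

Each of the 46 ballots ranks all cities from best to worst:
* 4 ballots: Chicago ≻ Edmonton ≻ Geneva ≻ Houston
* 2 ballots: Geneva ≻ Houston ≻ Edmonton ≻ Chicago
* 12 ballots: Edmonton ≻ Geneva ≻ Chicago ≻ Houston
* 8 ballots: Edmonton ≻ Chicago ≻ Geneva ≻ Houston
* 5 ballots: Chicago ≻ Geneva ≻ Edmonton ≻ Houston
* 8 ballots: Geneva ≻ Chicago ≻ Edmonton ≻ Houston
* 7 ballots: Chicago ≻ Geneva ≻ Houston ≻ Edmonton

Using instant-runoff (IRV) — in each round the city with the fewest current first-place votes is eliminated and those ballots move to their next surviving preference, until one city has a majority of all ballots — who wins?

Round 1: Geneva 10, Houston 0, Chicago 16, Edmonton 20. Houston eliminated.
Round 2: Geneva 10, Chicago 16, Edmonton 20. Geneva eliminated.
Round 3: Chicago 24, Edmonton 22. Chicago has a majority (≥24).

Chicago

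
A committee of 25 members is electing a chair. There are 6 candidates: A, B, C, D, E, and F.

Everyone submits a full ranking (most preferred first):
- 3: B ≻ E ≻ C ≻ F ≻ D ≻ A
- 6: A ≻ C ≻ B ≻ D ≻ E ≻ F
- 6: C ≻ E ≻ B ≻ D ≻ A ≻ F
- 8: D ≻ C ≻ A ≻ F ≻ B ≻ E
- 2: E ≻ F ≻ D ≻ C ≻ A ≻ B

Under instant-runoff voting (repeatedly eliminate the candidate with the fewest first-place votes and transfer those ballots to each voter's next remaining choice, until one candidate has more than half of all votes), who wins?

C

Round 1: A 6, B 3, C 6, D 8, E 2, F 0. F eliminated.
Round 2: A 6, B 3, C 6, D 8, E 2. E eliminated.
Round 3: A 6, B 3, C 6, D 10. B eliminated.
Round 4: A 6, C 9, D 10. A eliminated.
Round 5: C 15, D 10. C has a majority (≥13).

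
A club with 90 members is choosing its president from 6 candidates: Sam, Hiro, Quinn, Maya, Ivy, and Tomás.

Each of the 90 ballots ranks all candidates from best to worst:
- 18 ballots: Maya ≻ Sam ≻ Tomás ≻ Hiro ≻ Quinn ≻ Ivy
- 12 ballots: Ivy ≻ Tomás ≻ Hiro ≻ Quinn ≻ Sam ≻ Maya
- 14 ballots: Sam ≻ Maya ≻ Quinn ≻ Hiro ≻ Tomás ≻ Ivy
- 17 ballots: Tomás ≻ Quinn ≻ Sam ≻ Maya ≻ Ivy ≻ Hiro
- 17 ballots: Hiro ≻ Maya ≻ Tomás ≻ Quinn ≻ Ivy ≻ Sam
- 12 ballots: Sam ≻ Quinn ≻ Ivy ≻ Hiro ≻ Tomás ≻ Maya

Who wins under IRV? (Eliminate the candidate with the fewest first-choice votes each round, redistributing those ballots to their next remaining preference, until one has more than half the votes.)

Round 1: Sam 26, Hiro 17, Quinn 0, Maya 18, Ivy 12, Tomás 17. Quinn eliminated.
Round 2: Sam 26, Hiro 17, Maya 18, Ivy 12, Tomás 17. Ivy eliminated.
Round 3: Sam 26, Hiro 17, Maya 18, Tomás 29. Hiro eliminated.
Round 4: Sam 26, Maya 35, Tomás 29. Sam eliminated.
Round 5: Maya 49, Tomás 41. Maya has a majority (≥46).

Maya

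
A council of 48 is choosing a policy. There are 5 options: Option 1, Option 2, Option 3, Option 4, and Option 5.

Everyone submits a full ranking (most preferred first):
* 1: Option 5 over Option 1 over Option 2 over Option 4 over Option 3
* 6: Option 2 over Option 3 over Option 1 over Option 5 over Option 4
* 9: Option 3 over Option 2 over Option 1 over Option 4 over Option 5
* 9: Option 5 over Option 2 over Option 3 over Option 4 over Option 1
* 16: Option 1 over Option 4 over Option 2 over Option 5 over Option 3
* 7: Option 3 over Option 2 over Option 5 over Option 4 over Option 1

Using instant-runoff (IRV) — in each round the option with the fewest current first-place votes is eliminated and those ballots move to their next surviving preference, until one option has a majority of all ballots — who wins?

Option 3

Round 1: Option 1 16, Option 2 6, Option 3 16, Option 4 0, Option 5 10. Option 4 eliminated.
Round 2: Option 1 16, Option 2 6, Option 3 16, Option 5 10. Option 2 eliminated.
Round 3: Option 1 16, Option 3 22, Option 5 10. Option 5 eliminated.
Round 4: Option 1 17, Option 3 31. Option 3 has a majority (≥25).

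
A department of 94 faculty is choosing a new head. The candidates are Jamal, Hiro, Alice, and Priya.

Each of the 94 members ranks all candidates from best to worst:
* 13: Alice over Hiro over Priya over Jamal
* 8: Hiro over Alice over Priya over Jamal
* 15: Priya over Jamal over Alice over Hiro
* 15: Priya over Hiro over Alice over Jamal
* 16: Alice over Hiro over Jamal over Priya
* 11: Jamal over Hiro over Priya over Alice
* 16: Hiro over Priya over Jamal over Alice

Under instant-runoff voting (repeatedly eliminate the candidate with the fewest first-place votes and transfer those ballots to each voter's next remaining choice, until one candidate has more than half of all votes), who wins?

Round 1: Jamal 11, Hiro 24, Alice 29, Priya 30. Jamal eliminated.
Round 2: Hiro 35, Alice 29, Priya 30. Alice eliminated.
Round 3: Hiro 64, Priya 30. Hiro has a majority (≥48).

Hiro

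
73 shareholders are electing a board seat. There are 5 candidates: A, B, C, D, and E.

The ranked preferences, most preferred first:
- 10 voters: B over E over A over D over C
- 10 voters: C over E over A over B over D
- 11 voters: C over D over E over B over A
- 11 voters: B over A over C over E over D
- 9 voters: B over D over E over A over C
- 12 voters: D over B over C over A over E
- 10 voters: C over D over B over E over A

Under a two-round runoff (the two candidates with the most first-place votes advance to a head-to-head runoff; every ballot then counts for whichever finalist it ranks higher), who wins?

B

Round 1 first-place votes: A 0, B 30, C 31, D 12, E 0. C and B advance.
Runoff: C is ranked above B on 31 ballots, B above C on 42.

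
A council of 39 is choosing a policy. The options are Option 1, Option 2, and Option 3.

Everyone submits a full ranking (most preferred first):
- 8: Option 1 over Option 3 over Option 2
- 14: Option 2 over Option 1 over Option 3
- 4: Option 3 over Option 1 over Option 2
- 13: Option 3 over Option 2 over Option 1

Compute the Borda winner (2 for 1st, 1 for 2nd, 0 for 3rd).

Option 1: 8×2 + 14×1 + 4×1 + 13×0 = 34
Option 2: 8×0 + 14×2 + 4×0 + 13×1 = 41
Option 3: 8×1 + 14×0 + 4×2 + 13×2 = 42

Option 3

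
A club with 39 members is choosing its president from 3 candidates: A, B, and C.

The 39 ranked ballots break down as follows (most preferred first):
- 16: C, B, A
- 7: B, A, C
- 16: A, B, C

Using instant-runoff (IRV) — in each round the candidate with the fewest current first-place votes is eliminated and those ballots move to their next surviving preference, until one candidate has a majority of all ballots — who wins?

Round 1: A 16, B 7, C 16. B eliminated.
Round 2: A 23, C 16. A has a majority (≥20).

A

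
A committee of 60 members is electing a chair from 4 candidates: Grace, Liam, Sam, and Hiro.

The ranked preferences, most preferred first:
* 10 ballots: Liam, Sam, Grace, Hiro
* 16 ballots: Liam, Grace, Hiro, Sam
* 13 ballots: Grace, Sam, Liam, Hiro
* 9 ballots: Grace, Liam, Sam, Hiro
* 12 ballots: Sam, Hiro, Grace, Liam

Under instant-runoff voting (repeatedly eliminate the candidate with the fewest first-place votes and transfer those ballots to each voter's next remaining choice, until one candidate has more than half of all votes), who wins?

Round 1: Grace 22, Liam 26, Sam 12, Hiro 0. Hiro eliminated.
Round 2: Grace 22, Liam 26, Sam 12. Sam eliminated.
Round 3: Grace 34, Liam 26. Grace has a majority (≥31).

Grace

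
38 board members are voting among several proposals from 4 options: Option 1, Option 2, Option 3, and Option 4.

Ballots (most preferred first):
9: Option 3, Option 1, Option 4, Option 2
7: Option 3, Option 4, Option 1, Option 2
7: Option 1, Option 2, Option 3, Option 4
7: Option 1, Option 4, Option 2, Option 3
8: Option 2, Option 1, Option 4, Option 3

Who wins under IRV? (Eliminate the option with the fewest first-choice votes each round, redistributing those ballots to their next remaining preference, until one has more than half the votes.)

Round 1: Option 1 14, Option 2 8, Option 3 16, Option 4 0. Option 4 eliminated.
Round 2: Option 1 14, Option 2 8, Option 3 16. Option 2 eliminated.
Round 3: Option 1 22, Option 3 16. Option 1 has a majority (≥20).

Option 1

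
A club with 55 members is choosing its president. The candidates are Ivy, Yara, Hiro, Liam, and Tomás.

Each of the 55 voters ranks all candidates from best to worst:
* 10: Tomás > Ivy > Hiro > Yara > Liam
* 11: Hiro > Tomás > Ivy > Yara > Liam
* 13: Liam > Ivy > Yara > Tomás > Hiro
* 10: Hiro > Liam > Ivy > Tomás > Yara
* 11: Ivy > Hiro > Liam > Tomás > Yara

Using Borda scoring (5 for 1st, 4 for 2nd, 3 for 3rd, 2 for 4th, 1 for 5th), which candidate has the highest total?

Ivy: 10×4 + 11×3 + 13×4 + 10×3 + 11×5 = 210
Yara: 10×2 + 11×2 + 13×3 + 10×1 + 11×1 = 102
Hiro: 10×3 + 11×5 + 13×1 + 10×5 + 11×4 = 192
Liam: 10×1 + 11×1 + 13×5 + 10×4 + 11×3 = 159
Tomás: 10×5 + 11×4 + 13×2 + 10×2 + 11×2 = 162

Ivy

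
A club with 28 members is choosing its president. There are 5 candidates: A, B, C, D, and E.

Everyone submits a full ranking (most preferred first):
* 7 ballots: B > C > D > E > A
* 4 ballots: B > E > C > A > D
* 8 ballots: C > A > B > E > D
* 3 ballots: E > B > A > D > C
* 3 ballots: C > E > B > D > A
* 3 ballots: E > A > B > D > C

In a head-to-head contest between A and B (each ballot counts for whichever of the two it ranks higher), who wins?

A is ranked above B on 11 ballots; B above A on 17.

B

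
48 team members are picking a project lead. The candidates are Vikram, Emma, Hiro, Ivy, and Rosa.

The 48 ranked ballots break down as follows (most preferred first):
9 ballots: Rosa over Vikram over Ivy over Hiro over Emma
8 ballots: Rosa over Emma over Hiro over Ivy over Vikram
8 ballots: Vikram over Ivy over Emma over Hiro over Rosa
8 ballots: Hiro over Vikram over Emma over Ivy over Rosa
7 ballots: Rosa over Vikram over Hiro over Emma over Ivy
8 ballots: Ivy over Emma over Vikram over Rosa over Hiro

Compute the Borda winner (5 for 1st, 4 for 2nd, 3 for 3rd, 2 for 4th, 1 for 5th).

Vikram

Vikram: 9×4 + 8×1 + 8×5 + 8×4 + 7×4 + 8×3 = 168
Emma: 9×1 + 8×4 + 8×3 + 8×3 + 7×2 + 8×4 = 135
Hiro: 9×2 + 8×3 + 8×2 + 8×5 + 7×3 + 8×1 = 127
Ivy: 9×3 + 8×2 + 8×4 + 8×2 + 7×1 + 8×5 = 138
Rosa: 9×5 + 8×5 + 8×1 + 8×1 + 7×5 + 8×2 = 152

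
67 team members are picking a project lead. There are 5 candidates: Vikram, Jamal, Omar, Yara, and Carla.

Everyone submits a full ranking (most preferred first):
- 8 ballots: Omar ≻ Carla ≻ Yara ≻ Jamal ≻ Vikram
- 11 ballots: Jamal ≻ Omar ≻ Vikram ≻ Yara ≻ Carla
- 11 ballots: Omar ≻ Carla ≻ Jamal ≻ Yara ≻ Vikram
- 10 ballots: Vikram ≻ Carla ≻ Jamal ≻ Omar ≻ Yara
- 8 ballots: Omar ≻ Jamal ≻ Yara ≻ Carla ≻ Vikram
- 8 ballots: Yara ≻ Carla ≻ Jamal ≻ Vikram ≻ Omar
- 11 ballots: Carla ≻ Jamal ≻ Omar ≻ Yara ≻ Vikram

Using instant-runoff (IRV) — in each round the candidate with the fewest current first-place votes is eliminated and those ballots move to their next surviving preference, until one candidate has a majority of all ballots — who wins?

Omar

Round 1: Vikram 10, Jamal 11, Omar 27, Yara 8, Carla 11. Yara eliminated.
Round 2: Vikram 10, Jamal 11, Omar 27, Carla 19. Vikram eliminated.
Round 3: Jamal 11, Omar 27, Carla 29. Jamal eliminated.
Round 4: Omar 38, Carla 29. Omar has a majority (≥34).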